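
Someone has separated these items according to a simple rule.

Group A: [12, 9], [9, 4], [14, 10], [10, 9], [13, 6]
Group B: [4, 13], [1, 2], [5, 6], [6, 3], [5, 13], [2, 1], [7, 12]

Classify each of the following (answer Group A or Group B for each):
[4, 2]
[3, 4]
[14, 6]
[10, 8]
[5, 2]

Group B, Group B, Group A, Group A, Group B

All 'Group A' examples share one property — first ≥ 9 — and every 'Group B' example lacks it.
[4, 2] → first 4 → Group B. [3, 4] → first 3 → Group B. [14, 6] → first 14 → Group A. [10, 8] → first 10 → Group A. [5, 2] → first 5 → Group B.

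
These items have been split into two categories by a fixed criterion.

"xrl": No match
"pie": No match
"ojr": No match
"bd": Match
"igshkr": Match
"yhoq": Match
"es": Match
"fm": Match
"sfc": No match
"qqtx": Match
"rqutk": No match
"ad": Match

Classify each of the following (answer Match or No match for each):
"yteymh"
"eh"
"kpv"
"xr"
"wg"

Match, Match, No match, Match, Match

Checking candidate rules against both groups, what survives is: even length.
"yteymh" → length 6 → Match. "eh" → length 2 → Match. "kpv" → length 3 → No match. "xr" → length 2 → Match. "wg" → length 2 → Match.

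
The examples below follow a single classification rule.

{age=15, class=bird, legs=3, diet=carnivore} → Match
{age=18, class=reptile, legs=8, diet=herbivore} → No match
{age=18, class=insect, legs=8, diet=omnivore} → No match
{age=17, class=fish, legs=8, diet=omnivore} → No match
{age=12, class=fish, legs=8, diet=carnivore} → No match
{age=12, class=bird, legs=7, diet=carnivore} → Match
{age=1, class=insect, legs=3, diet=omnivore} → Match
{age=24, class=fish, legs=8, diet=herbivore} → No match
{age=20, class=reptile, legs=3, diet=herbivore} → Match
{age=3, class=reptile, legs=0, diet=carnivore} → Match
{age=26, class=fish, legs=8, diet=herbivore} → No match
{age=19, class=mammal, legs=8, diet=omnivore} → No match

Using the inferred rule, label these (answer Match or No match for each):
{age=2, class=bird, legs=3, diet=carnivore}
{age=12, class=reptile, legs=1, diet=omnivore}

The classifier is using: legs ≤ 7.
{age=2, class=bird, legs=3, diet=carnivore} — legs = 3, hence Match. {age=12, class=reptile, legs=1, diet=omnivore} — legs = 1, hence Match.

Match, Match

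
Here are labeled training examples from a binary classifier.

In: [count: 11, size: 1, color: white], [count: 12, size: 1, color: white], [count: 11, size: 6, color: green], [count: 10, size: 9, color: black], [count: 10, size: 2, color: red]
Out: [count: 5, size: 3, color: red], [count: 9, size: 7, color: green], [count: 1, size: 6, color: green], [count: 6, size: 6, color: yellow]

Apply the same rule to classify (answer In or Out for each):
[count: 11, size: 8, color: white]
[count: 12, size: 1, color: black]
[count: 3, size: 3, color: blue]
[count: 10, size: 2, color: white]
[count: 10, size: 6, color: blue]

In, In, Out, In, In

The classifier is using: count ≥ 10.
[count: 11, size: 8, color: white] → count = 11 → In. [count: 12, size: 1, color: black] → count = 12 → In. [count: 3, size: 3, color: blue] → count = 3 → Out. [count: 10, size: 2, color: white] → count = 10 → In. [count: 10, size: 6, color: blue] → count = 10 → In.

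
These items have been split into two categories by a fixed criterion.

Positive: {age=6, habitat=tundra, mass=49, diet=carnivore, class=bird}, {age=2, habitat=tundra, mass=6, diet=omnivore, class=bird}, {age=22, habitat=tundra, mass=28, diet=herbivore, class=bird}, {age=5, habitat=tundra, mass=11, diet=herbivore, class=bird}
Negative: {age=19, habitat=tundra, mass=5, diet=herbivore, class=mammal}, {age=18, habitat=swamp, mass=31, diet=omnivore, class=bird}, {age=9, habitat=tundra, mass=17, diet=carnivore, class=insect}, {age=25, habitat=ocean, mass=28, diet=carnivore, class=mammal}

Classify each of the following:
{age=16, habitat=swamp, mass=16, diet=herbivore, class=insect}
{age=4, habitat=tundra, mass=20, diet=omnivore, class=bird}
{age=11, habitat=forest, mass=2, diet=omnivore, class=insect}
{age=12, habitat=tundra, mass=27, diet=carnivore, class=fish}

Negative, Positive, Negative, Negative

Every 'Positive' example satisfies: habitat is tundra AND class is bird. None of the 'Negative' examples do.
{age=16, habitat=swamp, mass=16, diet=herbivore, class=insect}: habitat is swamp, class is insect, fails this test → Negative.
{age=4, habitat=tundra, mass=20, diet=omnivore, class=bird}: habitat is tundra, class is bird, matches → Positive.
{age=11, habitat=forest, mass=2, diet=omnivore, class=insect}: habitat is forest, class is insect, fails this test → Negative.
{age=12, habitat=tundra, mass=27, diet=carnivore, class=fish}: habitat is tundra, class is fish, fails this test → Negative.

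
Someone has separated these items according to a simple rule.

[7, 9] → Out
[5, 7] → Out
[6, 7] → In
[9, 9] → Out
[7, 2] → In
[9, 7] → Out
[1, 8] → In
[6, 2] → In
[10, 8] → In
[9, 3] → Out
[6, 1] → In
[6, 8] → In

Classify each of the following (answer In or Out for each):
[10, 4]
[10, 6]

In, In

All 'In' examples share one property — product is even — and every 'Out' example lacks it.
[10, 4]: 10·4 = 40, meets the rule → In. [10, 6]: 10·6 = 60, meets the rule → In.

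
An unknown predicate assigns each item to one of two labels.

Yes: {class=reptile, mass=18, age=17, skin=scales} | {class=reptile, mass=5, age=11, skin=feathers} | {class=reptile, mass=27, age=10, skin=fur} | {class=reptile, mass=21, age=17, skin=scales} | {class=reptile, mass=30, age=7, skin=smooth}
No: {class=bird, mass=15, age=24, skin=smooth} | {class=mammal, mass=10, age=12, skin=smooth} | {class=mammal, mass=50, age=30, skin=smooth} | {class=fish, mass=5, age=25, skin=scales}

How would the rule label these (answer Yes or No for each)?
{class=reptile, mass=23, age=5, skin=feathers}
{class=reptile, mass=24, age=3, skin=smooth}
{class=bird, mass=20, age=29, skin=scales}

Rule: class is reptile. This holds for each 'Yes' example and fails for each 'No' one.
{class=reptile, mass=23, age=5, skin=feathers}: class is reptile — satisfies this, so Yes.
{class=reptile, mass=24, age=3, skin=smooth}: class is reptile — satisfies this, so Yes.
{class=bird, mass=20, age=29, skin=scales}: class is bird — does not pass, so No.

Yes, Yes, No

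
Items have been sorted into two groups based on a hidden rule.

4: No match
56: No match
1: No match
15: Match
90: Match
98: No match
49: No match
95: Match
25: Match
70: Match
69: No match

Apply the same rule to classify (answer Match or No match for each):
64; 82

Rule: multiple of 5. This holds for each 'Match' example and fails for each 'No match' one.
64 — 64 = 5·12 + 4, hence No match. 82 — 82 = 5·16 + 2, hence No match.

No match, No match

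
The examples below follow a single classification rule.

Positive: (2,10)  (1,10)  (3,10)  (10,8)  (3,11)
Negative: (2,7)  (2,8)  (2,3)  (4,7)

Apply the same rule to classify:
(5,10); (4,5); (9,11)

Positive, Negative, Positive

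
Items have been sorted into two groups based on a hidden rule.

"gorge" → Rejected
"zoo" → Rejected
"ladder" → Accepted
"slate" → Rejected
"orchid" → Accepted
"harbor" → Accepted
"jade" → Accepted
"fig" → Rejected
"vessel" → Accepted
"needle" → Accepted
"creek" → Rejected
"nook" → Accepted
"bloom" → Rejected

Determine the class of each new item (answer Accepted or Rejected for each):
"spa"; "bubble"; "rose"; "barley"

The simplest hypothesis consistent with all the labels is: even length.
"spa": Rejected (length 3).
"bubble": Accepted (length 6).
"rose": Accepted (length 4).
"barley": Accepted (length 6).

Rejected, Accepted, Accepted, Accepted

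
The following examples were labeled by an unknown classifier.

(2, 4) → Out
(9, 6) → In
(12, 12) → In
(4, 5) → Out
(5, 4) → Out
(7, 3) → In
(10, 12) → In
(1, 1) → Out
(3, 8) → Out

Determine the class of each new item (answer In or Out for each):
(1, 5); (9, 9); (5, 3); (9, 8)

Out, In, Out, In

The rule appears to be: first ≥ 6.
(1, 5): Out (first 1). (9, 9): In (first 9). (5, 3): Out (first 5). (9, 8): In (first 9).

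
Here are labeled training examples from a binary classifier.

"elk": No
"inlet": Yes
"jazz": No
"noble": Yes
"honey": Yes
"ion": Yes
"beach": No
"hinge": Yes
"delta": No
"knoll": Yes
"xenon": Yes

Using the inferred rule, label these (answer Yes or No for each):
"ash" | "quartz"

The simplest hypothesis consistent with all the labels is: contains 'n'.
"ash": no 'n' — does not fit, so No.
"quartz": no 'n' — does not fit, so No.

No, No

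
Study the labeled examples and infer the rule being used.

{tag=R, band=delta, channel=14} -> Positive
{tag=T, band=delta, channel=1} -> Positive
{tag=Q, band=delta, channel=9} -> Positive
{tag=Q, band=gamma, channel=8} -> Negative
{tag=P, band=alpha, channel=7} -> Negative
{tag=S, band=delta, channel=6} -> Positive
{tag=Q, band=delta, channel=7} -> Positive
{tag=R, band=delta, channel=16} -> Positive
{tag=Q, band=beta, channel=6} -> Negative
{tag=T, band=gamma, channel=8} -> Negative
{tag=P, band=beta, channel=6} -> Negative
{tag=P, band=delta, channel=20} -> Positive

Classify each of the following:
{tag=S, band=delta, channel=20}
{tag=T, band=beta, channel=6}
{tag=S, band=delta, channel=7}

Positive, Negative, Positive

'Positive' ⟺ band is delta.
{tag=S, band=delta, channel=20} — band is delta, hence Positive.
{tag=T, band=beta, channel=6} — band is beta, hence Negative.
{tag=S, band=delta, channel=7} — band is delta, hence Positive.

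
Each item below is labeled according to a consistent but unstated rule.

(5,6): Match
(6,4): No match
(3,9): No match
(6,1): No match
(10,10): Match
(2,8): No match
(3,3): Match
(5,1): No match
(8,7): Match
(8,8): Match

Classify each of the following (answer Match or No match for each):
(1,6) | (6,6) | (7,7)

No match, Match, Match

One predicate separates the groups cleanly: |first − second| ≤ 1.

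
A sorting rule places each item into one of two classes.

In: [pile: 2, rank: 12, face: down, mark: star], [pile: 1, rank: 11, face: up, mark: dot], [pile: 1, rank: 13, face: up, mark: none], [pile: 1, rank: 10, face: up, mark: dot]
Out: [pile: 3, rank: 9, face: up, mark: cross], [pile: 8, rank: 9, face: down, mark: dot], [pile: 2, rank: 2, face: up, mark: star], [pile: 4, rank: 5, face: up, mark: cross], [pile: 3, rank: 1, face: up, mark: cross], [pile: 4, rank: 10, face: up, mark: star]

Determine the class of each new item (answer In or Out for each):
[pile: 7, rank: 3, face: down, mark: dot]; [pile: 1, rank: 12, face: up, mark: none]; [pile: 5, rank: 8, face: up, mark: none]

Out, In, Out

Every 'In' example satisfies: pile ≤ 2 AND rank ≥ 5. None of the 'Out' examples do.
[pile: 7, rank: 3, face: down, mark: dot]: pile = 7, rank = 3, lacks this property → Out. [pile: 1, rank: 12, face: up, mark: none]: pile = 1, rank = 12, satisfies this → In. [pile: 5, rank: 8, face: up, mark: none]: pile = 5, rank = 8, lacks this property → Out.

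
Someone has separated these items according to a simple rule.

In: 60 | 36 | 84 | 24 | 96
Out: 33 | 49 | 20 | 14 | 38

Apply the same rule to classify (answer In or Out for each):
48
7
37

One predicate separates the groups cleanly: multiple of 6.
48: 48 = 6·8 — qualifies, so In. 7: 7 = 6·1 + 1 — does not pass, so Out. 37: 37 = 6·6 + 1 — does not pass, so Out.

In, Out, Out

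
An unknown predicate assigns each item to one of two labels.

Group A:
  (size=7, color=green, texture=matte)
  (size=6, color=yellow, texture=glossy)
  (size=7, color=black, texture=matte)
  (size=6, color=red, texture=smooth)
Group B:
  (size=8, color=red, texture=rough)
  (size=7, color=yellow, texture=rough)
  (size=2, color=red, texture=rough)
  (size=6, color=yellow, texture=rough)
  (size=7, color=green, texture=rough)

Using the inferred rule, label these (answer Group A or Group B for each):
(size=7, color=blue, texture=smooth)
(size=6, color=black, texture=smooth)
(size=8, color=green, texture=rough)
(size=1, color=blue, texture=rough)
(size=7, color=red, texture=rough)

Group A, Group A, Group B, Group B, Group B

Every 'Group A' example satisfies: texture is not rough. None of the 'Group B' examples do.
(size=7, color=blue, texture=smooth): texture is smooth — checks out, so Group A. (size=6, color=black, texture=smooth): texture is smooth — checks out, so Group A. (size=8, color=green, texture=rough): texture is rough — does not fit, so Group B. (size=1, color=blue, texture=rough): texture is rough — does not fit, so Group B. (size=7, color=red, texture=rough): texture is rough — does not fit, so Group B.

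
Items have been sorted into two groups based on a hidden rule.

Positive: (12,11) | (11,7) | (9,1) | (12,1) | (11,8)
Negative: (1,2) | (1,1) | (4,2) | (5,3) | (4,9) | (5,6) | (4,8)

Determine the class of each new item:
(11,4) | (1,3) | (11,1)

Positive, Negative, Positive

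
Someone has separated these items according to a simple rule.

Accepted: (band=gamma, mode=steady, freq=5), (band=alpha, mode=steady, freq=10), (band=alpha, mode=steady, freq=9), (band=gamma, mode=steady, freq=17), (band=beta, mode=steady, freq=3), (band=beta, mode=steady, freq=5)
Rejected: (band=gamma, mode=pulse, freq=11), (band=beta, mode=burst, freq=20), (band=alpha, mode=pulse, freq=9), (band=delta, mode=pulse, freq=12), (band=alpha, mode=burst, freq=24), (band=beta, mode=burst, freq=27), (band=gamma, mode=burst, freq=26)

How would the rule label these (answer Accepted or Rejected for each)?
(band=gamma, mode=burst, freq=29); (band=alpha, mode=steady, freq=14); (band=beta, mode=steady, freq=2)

All 'Accepted' examples share one property — mode is steady — and every 'Rejected' example lacks it.
(band=gamma, mode=burst, freq=29) — mode is burst, hence Rejected. (band=alpha, mode=steady, freq=14) — mode is steady, hence Accepted. (band=beta, mode=steady, freq=2) — mode is steady, hence Accepted.

Rejected, Accepted, Accepted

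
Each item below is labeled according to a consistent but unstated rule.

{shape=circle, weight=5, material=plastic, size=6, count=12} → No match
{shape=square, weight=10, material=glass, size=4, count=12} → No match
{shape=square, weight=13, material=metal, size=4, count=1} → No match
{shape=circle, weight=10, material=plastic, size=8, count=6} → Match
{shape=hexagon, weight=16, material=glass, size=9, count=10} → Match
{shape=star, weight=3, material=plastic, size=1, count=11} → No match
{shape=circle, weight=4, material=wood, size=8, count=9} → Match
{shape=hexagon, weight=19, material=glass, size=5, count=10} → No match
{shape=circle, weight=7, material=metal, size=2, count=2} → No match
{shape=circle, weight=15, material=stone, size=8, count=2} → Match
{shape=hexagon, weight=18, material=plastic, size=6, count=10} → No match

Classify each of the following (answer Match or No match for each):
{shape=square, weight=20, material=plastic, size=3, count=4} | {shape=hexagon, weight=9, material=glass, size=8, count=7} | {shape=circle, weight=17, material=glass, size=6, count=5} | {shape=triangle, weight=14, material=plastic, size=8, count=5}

No match, Match, No match, Match

The simplest hypothesis consistent with all the labels is: size ≥ 8.
{shape=square, weight=20, material=plastic, size=3, count=4}: size = 3, fails the rule → No match.
{shape=hexagon, weight=9, material=glass, size=8, count=7}: size = 8, qualifies → Match.
{shape=circle, weight=17, material=glass, size=6, count=5}: size = 6, fails the rule → No match.
{shape=triangle, weight=14, material=plastic, size=8, count=5}: size = 8, qualifies → Match.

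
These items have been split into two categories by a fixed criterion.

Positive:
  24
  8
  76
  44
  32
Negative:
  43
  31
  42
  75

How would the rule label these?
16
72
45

Positive, Positive, Negative

The distinguishing property — multiple of 4 — holds for all the 'Positive' cases and none of the 'Negative' cases.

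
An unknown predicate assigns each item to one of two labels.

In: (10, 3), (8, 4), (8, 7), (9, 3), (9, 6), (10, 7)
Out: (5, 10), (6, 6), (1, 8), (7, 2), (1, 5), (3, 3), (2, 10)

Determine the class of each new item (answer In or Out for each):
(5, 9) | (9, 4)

'In' ⟺ first ≥ 8.
(5, 9) → first 5 → Out.
(9, 4) → first 9 → In.

Out, In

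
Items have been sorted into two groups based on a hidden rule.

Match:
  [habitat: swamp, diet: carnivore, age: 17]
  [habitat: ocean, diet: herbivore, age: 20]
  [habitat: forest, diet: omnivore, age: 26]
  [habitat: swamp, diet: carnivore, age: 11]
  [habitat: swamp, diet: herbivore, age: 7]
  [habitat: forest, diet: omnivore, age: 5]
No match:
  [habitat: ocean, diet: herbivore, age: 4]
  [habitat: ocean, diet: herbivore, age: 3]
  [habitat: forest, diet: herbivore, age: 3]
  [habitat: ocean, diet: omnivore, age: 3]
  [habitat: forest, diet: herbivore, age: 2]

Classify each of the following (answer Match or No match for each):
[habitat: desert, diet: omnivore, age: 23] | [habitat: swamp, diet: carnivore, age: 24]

The rule appears to be: age ≥ 5.
[habitat: desert, diet: omnivore, age: 23] — age = 23, hence Match.
[habitat: swamp, diet: carnivore, age: 24] — age = 24, hence Match.

Match, Match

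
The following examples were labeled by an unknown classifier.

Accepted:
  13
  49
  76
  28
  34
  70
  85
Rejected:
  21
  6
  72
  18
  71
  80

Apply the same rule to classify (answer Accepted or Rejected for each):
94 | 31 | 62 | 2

Accepted, Accepted, Rejected, Rejected

The classifier is using: ≡ 1 (mod 3).
94: 94 mod 3 = 1, qualifies → Accepted. 31: 31 mod 3 = 1, qualifies → Accepted. 62: 62 mod 3 = 2, does not fit → Rejected. 2: 2 mod 3 = 2, does not fit → Rejected.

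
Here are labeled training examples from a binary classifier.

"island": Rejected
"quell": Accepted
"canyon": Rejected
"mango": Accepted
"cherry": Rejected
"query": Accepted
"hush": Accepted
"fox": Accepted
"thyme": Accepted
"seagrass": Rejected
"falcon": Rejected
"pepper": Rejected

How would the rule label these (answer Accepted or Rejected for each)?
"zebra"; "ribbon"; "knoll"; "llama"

Accepted, Rejected, Accepted, Accepted

The common property of the 'Accepted' items is: length ≤ 5. No 'Rejected' item has it.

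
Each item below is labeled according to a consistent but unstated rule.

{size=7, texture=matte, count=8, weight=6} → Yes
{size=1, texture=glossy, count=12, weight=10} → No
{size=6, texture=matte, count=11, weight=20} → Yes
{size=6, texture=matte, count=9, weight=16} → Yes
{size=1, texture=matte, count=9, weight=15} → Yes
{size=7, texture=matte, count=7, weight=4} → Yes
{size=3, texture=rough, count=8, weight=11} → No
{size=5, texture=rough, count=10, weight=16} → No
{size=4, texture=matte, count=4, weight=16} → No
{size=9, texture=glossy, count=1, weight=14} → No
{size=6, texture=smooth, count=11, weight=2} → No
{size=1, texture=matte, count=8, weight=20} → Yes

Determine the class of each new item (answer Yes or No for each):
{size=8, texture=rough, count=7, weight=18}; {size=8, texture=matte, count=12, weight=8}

No, Yes

'Yes' ⟺ texture is matte AND count ≥ 7.
{size=8, texture=rough, count=7, weight=18}: No (texture is rough, count = 7).
{size=8, texture=matte, count=12, weight=8}: Yes (texture is matte, count = 12).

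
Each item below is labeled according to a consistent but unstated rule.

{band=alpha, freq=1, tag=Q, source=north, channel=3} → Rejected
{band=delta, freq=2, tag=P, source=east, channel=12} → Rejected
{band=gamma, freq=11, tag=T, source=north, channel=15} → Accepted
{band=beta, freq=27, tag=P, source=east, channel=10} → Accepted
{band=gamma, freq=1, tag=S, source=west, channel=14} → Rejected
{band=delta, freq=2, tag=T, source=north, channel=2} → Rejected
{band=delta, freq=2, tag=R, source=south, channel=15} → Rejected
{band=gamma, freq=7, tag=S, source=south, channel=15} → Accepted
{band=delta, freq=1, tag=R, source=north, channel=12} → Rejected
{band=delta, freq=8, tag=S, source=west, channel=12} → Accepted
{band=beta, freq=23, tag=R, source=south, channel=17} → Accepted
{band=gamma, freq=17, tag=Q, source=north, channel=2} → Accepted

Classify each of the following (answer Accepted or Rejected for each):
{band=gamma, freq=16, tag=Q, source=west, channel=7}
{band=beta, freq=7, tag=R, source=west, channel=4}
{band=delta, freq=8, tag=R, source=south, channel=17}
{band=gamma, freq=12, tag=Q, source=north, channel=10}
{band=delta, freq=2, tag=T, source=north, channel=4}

The classifier is using: freq ≥ 7.

Accepted, Accepted, Accepted, Accepted, Rejected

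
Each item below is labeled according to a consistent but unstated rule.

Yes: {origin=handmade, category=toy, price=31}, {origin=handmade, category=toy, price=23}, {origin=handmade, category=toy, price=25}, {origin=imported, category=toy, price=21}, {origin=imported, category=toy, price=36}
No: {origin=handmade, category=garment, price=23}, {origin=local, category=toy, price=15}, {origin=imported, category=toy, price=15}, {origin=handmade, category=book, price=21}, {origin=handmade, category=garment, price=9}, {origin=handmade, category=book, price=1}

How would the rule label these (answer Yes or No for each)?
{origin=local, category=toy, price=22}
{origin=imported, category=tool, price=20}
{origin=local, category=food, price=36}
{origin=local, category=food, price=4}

Yes, No, No, No

The rule appears to be: category is toy AND price ≥ 21.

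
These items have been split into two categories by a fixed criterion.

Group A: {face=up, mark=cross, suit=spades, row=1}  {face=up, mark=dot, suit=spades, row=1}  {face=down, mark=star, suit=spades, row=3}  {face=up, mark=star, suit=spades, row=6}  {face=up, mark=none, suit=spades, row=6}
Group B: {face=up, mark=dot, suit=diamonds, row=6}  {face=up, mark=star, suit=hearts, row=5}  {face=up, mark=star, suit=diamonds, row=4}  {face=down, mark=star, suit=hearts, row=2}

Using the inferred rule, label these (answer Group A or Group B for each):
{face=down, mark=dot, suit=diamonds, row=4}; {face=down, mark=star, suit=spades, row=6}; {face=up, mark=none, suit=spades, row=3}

Group B, Group A, Group A

Rule: suit is spades. This holds for each 'Group A' example and fails for each 'Group B' one.
{face=down, mark=dot, suit=diamonds, row=4} — suit is diamonds, hence Group B. {face=down, mark=star, suit=spades, row=6} — suit is spades, hence Group A. {face=up, mark=none, suit=spades, row=3} — suit is spades, hence Group A.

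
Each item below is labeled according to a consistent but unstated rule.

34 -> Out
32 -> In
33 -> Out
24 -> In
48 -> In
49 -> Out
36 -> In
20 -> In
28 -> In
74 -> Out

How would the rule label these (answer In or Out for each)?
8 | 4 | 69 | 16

In, In, Out, In

Every 'In' example satisfies: multiple of 4. None of the 'Out' examples do.
8: In (8 = 4·2). 4: In (4 = 4·1). 69: Out (69 = 4·17 + 1). 16: In (16 = 4·4).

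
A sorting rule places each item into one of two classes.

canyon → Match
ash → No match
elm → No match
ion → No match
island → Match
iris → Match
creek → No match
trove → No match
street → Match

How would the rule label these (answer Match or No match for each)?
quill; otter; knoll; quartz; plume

No match, No match, No match, Match, No match

The distinguishing property — even length — holds for all the 'Match' cases and none of the 'No match' cases.
quill — length 5, hence No match. otter — length 5, hence No match. knoll — length 5, hence No match. quartz — length 6, hence Match. plume — length 5, hence No match.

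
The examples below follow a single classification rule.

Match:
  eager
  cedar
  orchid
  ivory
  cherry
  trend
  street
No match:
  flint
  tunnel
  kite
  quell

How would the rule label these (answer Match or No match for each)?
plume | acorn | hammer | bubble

No match, Match, Match, No match

Looking at the examples, the only property every 'Match' case has and every 'No match' case lacks is: contains 'r'.
plume: no 'r' — does not pass, so No match. acorn: has 'r' — matches, so Match. hammer: has 'r' — matches, so Match. bubble: no 'r' — does not pass, so No match.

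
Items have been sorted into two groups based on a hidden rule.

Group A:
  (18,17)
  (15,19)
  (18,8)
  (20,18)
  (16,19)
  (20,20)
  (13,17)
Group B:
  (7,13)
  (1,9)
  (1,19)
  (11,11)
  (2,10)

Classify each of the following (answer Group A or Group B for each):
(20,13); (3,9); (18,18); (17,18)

Rule: sum ≥ 26. This holds for each 'Group A' example and fails for each 'Group B' one.

Group A, Group B, Group A, Group A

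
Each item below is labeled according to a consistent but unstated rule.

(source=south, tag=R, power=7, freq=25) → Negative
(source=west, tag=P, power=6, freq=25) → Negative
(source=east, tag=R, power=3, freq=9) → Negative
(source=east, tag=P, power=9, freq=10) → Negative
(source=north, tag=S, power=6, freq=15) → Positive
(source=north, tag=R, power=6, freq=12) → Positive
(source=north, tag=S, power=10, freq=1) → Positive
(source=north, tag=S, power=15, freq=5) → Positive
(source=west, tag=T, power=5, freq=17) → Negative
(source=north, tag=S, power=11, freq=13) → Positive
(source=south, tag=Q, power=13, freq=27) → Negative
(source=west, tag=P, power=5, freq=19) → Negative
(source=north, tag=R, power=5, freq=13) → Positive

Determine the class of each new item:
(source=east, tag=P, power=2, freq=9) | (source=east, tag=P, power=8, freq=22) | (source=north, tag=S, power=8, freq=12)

Negative, Negative, Positive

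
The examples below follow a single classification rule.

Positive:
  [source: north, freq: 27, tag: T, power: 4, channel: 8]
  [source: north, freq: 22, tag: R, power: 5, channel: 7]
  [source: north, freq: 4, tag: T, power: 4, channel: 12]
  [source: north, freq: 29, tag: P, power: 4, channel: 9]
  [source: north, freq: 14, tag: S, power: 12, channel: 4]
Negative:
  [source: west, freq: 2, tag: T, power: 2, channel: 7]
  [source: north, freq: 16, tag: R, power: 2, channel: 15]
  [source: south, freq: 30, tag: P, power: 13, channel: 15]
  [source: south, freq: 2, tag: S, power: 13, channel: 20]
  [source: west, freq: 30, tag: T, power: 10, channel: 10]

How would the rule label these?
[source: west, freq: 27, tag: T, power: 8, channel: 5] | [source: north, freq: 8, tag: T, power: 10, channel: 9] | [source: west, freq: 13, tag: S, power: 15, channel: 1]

Negative, Positive, Negative

'Positive' ⟺ source is north AND power ≥ 4.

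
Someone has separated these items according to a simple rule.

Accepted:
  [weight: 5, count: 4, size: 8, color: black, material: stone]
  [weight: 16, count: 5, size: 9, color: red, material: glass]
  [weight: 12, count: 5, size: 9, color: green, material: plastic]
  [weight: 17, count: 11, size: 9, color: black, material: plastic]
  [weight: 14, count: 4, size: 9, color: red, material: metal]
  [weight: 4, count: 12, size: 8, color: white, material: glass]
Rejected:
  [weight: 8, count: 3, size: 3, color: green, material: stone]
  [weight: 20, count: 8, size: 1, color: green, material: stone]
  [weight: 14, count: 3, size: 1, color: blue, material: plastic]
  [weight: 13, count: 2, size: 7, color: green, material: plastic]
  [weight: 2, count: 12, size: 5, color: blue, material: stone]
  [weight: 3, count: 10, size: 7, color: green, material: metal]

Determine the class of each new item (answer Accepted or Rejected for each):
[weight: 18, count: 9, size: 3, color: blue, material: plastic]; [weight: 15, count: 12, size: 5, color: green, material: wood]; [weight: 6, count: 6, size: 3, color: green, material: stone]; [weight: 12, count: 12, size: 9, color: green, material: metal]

Rejected, Rejected, Rejected, Accepted

The pattern is that an item is 'Accepted' exactly when: size ≥ 8.
Rejected: [weight: 18, count: 9, size: 3, color: blue, material: plastic], since size = 3. Rejected: [weight: 15, count: 12, size: 5, color: green, material: wood], since size = 5. Rejected: [weight: 6, count: 6, size: 3, color: green, material: stone], since size = 3. Accepted: [weight: 12, count: 12, size: 9, color: green, material: metal], since size = 9.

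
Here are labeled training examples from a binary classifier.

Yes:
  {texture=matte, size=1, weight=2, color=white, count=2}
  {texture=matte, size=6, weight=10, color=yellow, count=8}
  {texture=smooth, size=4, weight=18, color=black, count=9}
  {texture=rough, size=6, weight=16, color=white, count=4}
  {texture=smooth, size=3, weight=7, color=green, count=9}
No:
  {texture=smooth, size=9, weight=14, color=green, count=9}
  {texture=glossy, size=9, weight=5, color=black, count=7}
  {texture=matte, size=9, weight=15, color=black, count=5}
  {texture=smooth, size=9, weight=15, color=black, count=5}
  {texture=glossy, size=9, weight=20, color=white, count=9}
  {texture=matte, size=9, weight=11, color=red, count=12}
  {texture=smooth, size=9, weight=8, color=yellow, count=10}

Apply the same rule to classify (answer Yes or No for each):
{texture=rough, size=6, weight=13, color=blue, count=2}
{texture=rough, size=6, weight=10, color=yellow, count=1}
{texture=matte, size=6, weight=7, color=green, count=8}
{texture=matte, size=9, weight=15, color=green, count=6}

'Yes' ⟺ size ≤ 6.
{texture=rough, size=6, weight=13, color=blue, count=2}: Yes (size = 6).
{texture=rough, size=6, weight=10, color=yellow, count=1}: Yes (size = 6).
{texture=matte, size=6, weight=7, color=green, count=8}: Yes (size = 6).
{texture=matte, size=9, weight=15, color=green, count=6}: No (size = 9).

Yes, Yes, Yes, No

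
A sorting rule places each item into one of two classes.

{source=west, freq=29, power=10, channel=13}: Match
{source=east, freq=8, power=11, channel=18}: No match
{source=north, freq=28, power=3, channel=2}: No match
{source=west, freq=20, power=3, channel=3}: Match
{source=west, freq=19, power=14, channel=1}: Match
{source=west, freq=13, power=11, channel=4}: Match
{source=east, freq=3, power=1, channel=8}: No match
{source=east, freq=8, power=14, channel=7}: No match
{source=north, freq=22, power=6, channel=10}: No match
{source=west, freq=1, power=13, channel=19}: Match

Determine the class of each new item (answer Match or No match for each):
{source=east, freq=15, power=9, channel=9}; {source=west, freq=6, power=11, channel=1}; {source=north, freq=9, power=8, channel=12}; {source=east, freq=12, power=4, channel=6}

Checking candidate rules against both groups, what survives is: source is west.
{source=east, freq=15, power=9, channel=9}: source is east, does not satisfy this → No match. {source=west, freq=6, power=11, channel=1}: source is west, qualifies → Match. {source=north, freq=9, power=8, channel=12}: source is north, does not satisfy this → No match. {source=east, freq=12, power=4, channel=6}: source is east, does not satisfy this → No match.

No match, Match, No match, No match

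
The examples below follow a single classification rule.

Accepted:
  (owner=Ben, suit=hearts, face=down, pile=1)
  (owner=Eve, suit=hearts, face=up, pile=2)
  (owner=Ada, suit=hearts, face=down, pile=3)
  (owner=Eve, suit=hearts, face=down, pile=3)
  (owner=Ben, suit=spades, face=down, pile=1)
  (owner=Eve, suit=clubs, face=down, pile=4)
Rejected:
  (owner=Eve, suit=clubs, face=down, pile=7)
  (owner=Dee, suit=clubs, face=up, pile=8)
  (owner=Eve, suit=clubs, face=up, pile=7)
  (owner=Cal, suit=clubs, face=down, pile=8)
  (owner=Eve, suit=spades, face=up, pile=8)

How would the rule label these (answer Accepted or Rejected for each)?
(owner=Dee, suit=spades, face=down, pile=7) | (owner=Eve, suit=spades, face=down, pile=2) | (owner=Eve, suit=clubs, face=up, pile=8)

'Accepted' ⟺ pile ≤ 4.
(owner=Dee, suit=spades, face=down, pile=7) → pile = 7 → Rejected. (owner=Eve, suit=spades, face=down, pile=2) → pile = 2 → Accepted. (owner=Eve, suit=clubs, face=up, pile=8) → pile = 8 → Rejected.

Rejected, Accepted, Rejected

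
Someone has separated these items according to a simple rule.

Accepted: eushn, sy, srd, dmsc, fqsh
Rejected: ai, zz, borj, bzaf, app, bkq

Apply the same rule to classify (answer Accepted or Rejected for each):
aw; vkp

Rejected, Rejected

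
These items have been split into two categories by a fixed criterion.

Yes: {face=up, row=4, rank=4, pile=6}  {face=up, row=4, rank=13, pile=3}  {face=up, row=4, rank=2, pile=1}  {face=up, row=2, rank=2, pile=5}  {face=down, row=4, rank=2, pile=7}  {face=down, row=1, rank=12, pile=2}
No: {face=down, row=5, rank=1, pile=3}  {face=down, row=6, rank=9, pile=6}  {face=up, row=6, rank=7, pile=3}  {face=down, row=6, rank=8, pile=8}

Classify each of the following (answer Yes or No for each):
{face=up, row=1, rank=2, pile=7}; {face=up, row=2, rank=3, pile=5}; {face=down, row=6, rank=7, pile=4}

The simplest hypothesis consistent with all the labels is: row ≤ 4.

Yes, Yes, No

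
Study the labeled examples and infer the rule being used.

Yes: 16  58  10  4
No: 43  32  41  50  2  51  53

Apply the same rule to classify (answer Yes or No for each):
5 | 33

One predicate separates the groups cleanly: ≡ 4 (mod 6).

No, No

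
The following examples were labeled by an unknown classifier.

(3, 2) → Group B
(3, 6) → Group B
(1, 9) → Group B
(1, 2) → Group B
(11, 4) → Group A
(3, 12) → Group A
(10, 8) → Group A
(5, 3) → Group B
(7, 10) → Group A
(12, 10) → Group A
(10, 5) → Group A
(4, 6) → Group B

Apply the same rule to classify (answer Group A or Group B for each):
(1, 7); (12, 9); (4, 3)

Group B, Group A, Group B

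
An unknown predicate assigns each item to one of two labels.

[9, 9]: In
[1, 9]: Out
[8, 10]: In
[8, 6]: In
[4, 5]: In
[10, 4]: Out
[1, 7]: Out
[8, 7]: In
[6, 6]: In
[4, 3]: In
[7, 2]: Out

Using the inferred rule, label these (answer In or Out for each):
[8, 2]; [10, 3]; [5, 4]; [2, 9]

Out, Out, In, Out

The simplest hypothesis consistent with all the labels is: |first − second| ≤ 2.
[8, 2] → |8−2| = 6 → Out. [10, 3] → |10−3| = 7 → Out. [5, 4] → |5−4| = 1 → In. [2, 9] → |2−9| = 7 → Out.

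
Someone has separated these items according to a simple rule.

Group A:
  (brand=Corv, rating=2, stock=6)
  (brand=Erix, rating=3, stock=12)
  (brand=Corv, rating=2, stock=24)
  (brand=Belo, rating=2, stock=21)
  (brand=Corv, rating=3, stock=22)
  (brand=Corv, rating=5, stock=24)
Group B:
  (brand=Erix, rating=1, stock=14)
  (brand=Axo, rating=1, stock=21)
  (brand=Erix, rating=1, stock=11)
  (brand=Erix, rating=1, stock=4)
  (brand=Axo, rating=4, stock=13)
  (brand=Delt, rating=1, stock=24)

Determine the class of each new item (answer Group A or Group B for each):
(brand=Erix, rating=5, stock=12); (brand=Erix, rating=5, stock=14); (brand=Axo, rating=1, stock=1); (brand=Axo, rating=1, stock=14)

The classifier is using: rating ≥ 2 AND rating ≠ 4.
(brand=Erix, rating=5, stock=12) → rating = 5 → Group A.
(brand=Erix, rating=5, stock=14) → rating = 5 → Group A.
(brand=Axo, rating=1, stock=1) → rating = 1 → Group B.
(brand=Axo, rating=1, stock=14) → rating = 1 → Group B.

Group A, Group A, Group B, Group B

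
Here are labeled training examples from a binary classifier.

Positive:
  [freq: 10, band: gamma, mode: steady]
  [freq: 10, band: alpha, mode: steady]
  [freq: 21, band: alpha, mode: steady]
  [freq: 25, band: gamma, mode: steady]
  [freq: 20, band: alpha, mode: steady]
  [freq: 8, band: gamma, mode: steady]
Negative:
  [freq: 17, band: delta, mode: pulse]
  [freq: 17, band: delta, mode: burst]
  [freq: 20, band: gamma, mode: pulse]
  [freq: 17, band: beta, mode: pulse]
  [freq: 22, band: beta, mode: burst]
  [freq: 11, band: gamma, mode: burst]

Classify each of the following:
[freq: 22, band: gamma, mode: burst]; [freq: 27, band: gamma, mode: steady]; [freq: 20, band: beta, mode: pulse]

Rule: mode is steady. This holds for each 'Positive' example and fails for each 'Negative' one.
[freq: 22, band: gamma, mode: burst]: Negative (mode is burst). [freq: 27, band: gamma, mode: steady]: Positive (mode is steady). [freq: 20, band: beta, mode: pulse]: Negative (mode is pulse).

Negative, Positive, Negative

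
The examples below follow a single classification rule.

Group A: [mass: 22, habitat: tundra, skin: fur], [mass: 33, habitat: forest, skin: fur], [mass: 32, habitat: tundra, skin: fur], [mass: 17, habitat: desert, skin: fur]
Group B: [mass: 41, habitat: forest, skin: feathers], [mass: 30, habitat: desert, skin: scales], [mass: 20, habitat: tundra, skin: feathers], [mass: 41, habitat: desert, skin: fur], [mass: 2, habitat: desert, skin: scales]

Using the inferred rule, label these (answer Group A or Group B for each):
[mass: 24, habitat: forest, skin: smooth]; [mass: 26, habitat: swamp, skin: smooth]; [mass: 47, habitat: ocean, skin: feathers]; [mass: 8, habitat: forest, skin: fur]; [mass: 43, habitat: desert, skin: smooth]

One predicate separates the groups cleanly: skin is fur AND mass ≤ 33.
[mass: 24, habitat: forest, skin: smooth]: skin is smooth, mass = 24 — doesn't qualify, so Group B.
[mass: 26, habitat: swamp, skin: smooth]: skin is smooth, mass = 26 — doesn't qualify, so Group B.
[mass: 47, habitat: ocean, skin: feathers]: skin is feathers, mass = 47 — doesn't qualify, so Group B.
[mass: 8, habitat: forest, skin: fur]: skin is fur, mass = 8 — passes, so Group A.
[mass: 43, habitat: desert, skin: smooth]: skin is smooth, mass = 43 — doesn't qualify, so Group B.

Group B, Group B, Group B, Group A, Group B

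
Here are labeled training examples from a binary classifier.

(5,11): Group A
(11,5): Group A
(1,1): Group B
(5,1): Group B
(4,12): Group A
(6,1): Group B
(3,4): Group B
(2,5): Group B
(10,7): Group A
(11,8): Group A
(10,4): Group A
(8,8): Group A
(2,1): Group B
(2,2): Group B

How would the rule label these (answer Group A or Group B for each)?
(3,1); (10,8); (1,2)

Group B, Group A, Group B

A rule that fits every label: sum ≥ 14 — true of each 'Group A' example, false of each 'Group B' one.
(3,1): 3+1 = 4, does not pass → Group B. (10,8): 10+8 = 18, qualifies → Group A. (1,2): 1+2 = 3, does not pass → Group B.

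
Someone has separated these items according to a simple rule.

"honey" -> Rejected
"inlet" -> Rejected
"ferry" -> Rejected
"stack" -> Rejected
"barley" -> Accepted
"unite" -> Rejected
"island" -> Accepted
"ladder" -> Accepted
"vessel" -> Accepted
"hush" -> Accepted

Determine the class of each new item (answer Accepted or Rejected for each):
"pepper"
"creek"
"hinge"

The classifier is using: even length.
"pepper": Accepted (length 6). "creek": Rejected (length 5). "hinge": Rejected (length 5).

Accepted, Rejected, Rejected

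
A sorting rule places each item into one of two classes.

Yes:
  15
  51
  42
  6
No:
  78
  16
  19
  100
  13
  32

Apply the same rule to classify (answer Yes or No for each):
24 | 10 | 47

Yes, No, No

Every 'Yes' example satisfies: multiple of 3 AND at most 51. None of the 'No' examples do.
24: Yes (24 = 3·8, 24 ≤ 51). 10: No (10 = 3·3 + 1, 10 ≤ 51). 47: No (47 = 3·15 + 2, 47 ≤ 51).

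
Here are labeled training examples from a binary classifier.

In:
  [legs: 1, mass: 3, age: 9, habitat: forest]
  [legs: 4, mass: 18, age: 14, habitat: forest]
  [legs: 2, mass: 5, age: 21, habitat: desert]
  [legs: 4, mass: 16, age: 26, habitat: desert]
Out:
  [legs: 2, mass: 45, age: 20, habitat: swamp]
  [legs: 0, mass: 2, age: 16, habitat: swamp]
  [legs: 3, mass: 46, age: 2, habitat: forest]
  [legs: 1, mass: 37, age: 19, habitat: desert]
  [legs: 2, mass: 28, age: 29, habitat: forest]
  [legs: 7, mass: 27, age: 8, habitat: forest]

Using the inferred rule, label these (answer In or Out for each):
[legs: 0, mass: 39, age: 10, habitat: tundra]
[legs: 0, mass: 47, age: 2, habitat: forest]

Out, Out

Rule: legs ≥ 1 AND mass ≤ 18. This holds for each 'In' example and fails for each 'Out' one.
[legs: 0, mass: 39, age: 10, habitat: tundra] → legs = 0, mass = 39 → Out. [legs: 0, mass: 47, age: 2, habitat: forest] → legs = 0, mass = 47 → Out.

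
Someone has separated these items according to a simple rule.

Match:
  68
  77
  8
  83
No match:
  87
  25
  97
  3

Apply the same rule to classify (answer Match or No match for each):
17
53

Match, Match

All 'Match' examples share one property — ≡ 2 (mod 3) — and every 'No match' example lacks it.
17 — 17 mod 3 = 2, hence Match. 53 — 53 mod 3 = 2, hence Match.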